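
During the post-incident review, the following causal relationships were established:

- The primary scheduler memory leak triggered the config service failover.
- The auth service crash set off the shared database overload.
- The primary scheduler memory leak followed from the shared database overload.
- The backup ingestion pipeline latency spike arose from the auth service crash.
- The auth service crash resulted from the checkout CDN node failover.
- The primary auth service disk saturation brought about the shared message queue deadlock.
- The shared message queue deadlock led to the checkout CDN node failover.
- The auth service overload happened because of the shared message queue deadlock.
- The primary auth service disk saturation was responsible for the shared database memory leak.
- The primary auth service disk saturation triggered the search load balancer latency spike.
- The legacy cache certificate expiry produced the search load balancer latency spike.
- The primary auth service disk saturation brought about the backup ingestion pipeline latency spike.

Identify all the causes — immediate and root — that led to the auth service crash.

Immediate cause of the auth service crash: the checkout CDN node failover.
Further upstream: the primary auth service disk saturation, the shared message queue deadlock.

the checkout CDN node failover, the primary auth service disk saturation, the shared message queue deadlock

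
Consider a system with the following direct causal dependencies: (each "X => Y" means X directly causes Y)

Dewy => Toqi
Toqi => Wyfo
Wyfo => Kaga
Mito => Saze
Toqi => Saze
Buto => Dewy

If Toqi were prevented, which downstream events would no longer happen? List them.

Downstream of Toqi: Wyfo, Kaga, Saze.
Of those, still caused via another path: Saze.
The remainder have no surviving cause.

Kaga, Wyfo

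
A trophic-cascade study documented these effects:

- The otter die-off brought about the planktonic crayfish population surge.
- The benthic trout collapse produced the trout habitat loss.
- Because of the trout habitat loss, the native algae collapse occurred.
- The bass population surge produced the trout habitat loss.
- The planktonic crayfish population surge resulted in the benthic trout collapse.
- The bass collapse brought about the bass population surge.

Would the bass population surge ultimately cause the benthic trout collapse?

The bass population surge leads to the trout habitat loss, the native algae collapse; the benthic trout collapse is not among them.

No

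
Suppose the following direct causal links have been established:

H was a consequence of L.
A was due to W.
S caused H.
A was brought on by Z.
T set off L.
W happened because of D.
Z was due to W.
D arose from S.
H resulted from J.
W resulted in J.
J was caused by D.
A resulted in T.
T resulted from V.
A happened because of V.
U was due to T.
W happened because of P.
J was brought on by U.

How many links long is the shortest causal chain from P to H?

Shortest chain: P → W → J → H.

3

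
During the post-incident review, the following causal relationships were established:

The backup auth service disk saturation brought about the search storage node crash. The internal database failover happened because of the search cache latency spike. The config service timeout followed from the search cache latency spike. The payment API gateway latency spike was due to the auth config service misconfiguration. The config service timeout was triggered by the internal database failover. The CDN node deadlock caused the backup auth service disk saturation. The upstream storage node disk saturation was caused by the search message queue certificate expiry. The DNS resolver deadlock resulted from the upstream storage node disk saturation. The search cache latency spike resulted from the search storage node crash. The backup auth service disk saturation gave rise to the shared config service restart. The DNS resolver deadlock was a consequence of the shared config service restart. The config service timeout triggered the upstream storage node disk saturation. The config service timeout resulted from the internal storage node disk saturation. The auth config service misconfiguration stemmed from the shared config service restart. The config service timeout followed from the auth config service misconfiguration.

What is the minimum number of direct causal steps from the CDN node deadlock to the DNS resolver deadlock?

3

Shortest chain: the CDN node deadlock → the backup auth service disk saturation → the shared config service restart → the DNS resolver deadlock.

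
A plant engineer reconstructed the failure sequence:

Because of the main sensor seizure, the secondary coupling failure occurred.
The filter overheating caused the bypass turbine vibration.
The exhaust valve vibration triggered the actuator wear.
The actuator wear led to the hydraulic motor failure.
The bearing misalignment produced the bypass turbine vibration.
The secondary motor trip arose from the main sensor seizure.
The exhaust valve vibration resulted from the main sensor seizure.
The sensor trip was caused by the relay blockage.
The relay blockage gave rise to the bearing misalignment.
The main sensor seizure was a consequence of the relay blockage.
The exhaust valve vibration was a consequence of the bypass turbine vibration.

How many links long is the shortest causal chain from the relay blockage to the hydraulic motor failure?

Shortest chain: the relay blockage → the main sensor seizure → the exhaust valve vibration → the actuator wear → the hydraulic motor failure.

4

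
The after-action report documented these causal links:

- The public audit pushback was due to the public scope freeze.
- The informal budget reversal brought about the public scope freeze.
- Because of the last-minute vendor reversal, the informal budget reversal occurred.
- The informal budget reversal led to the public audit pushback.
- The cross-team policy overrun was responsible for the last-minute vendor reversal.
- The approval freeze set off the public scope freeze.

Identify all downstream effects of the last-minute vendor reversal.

Direct effects: the informal budget reversal.
2 steps out: the public scope freeze, the public audit pushback.
Not reachable from it: the cross-team policy overrun, the approval freeze.

the informal budget reversal, the public audit pushback, the public scope freeze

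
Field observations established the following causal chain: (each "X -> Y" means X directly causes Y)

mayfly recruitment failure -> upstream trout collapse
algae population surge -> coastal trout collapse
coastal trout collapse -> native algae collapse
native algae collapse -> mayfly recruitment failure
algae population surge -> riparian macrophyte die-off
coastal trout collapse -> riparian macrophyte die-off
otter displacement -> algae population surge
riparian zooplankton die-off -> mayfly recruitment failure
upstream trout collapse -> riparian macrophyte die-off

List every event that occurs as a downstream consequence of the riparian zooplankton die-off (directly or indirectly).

Direct effects: the mayfly recruitment failure.
2 steps out: the upstream trout collapse.
3 steps out: the riparian macrophyte die-off.
Not reachable from it: the otter displacement, the algae population surge, the coastal trout collapse, the native algae collapse.

the mayfly recruitment failure, the riparian macrophyte die-off, the upstream trout collapse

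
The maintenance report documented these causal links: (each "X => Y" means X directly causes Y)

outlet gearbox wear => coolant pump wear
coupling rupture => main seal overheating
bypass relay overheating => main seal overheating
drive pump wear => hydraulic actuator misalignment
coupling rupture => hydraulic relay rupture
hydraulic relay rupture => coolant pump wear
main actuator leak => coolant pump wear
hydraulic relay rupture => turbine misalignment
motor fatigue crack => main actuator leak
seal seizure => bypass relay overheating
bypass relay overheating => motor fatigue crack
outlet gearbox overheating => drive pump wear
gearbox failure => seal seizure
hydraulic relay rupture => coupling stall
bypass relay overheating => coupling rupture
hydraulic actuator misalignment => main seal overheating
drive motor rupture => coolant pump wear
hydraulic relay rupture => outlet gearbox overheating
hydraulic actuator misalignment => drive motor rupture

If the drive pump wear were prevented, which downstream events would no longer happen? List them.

the drive motor rupture, the hydraulic actuator misalignment

Downstream of the drive pump wear: the hydraulic actuator misalignment, the main seal overheating, the drive motor rupture, the coolant pump wear.
Of those, still caused via another path: the main seal overheating, the coolant pump wear.
The remainder have no surviving cause.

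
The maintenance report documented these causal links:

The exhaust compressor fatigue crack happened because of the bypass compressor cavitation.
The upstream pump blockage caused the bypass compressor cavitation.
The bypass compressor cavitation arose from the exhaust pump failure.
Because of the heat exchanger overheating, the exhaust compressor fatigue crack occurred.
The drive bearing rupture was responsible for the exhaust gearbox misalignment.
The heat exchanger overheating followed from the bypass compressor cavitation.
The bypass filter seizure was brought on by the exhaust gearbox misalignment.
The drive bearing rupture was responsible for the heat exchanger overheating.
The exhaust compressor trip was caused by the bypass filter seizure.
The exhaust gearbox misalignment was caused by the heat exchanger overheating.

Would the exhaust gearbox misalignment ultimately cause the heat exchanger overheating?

No

The exhaust gearbox misalignment leads to the bypass filter seizure, the exhaust compressor trip; the heat exchanger overheating is not among them.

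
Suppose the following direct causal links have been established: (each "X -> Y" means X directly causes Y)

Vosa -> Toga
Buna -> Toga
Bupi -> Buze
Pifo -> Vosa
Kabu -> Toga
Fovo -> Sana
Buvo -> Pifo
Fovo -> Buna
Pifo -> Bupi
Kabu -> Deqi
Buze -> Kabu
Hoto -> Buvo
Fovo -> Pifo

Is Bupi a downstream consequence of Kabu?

No

Kabu leads to Deqi, Toga; Bupi is not among them.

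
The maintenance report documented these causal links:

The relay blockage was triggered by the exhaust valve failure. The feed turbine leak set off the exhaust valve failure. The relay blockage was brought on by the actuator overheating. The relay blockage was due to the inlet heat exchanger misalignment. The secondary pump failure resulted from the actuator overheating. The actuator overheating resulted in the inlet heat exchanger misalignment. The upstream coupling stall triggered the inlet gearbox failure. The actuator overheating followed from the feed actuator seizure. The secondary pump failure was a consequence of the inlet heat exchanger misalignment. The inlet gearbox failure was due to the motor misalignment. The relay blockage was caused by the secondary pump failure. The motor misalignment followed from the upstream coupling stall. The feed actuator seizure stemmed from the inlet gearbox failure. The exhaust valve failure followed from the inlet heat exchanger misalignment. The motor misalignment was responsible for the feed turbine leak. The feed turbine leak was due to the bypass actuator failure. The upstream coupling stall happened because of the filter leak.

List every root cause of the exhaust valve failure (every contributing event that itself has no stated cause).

Tracing upstream from the exhaust valve failure: the exhaust valve failure ← the feed turbine leak ← the motor misalignment ← the upstream coupling stall ← the filter leak.
A separate upstream branch: the exhaust valve failure ← the feed turbine leak ← the bypass actuator failure.
Each of those chain origins has no stated cause.

the bypass actuator failure, the filter leak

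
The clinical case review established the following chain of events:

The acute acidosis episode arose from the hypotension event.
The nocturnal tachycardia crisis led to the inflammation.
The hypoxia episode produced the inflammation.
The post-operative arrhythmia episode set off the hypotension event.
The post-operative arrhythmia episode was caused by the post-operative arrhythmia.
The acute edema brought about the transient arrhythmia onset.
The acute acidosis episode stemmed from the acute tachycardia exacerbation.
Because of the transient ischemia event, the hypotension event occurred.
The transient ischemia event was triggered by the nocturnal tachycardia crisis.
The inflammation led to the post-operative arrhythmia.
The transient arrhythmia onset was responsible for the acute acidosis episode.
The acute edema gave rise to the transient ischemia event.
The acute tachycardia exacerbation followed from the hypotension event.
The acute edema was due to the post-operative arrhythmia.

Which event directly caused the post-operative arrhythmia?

Upstream contributors include the nocturnal tachycardia crisis, the hypoxia episode, but only the inflammation feeds directly into the post-operative arrhythmia.

the inflammation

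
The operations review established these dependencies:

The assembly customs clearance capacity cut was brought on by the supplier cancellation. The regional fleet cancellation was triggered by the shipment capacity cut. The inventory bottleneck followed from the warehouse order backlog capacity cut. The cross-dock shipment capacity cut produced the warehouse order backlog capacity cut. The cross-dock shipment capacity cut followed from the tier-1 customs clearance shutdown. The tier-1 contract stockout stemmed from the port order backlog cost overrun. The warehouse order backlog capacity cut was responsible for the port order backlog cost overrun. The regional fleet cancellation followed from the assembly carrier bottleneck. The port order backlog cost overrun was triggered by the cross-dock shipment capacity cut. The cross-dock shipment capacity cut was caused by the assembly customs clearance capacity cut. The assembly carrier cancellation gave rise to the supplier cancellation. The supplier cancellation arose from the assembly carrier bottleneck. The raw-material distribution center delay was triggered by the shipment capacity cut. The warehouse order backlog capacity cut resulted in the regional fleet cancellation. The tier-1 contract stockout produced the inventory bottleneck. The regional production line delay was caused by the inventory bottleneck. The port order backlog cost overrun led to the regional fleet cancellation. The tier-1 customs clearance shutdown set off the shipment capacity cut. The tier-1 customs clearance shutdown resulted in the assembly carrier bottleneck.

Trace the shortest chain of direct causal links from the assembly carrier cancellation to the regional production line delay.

the assembly carrier cancellation → the supplier cancellation
the supplier cancellation → the assembly customs clearance capacity cut
the assembly customs clearance capacity cut → the cross-dock shipment capacity cut
the cross-dock shipment capacity cut → the warehouse order backlog capacity cut
the warehouse order backlog capacity cut → the inventory bottleneck
the inventory bottleneck → the regional production line delay
Length: 6 steps.

the assembly carrier cancellation → the supplier cancellation → the assembly customs clearance capacity cut → the cross-dock shipment capacity cut → the warehouse order backlog capacity cut → the inventory bottleneck → the regional production line delay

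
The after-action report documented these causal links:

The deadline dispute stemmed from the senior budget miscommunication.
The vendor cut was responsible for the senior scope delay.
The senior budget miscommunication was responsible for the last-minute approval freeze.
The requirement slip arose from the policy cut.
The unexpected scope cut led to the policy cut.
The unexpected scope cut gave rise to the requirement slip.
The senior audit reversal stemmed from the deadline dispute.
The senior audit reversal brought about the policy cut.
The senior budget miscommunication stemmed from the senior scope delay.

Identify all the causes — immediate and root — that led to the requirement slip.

the deadline dispute, the policy cut, the senior audit reversal, the senior budget miscommunication, the senior scope delay, the unexpected scope cut, the vendor cut

Immediate causes of the requirement slip: the unexpected scope cut, the policy cut.
Further upstream: the vendor cut, the senior scope delay, the senior budget miscommunication, the deadline dispute, the senior audit reversal.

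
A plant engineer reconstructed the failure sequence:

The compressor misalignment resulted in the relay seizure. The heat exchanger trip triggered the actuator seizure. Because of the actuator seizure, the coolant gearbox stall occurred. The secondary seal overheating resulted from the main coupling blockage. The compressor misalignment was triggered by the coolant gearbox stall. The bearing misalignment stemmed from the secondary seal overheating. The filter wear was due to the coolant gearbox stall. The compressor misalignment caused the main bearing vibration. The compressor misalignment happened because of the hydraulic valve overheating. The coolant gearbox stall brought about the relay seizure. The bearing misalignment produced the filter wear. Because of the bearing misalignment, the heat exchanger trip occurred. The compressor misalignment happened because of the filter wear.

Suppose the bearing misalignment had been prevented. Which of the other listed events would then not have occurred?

Downstream of the bearing misalignment: the heat exchanger trip, the actuator seizure, the coolant gearbox stall, the filter wear, the compressor misalignment, the main bearing vibration, the relay seizure.
Of those, still caused via another path: the compressor misalignment, the main bearing vibration, the relay seizure.
The remainder have no surviving cause.

the actuator seizure, the coolant gearbox stall, the filter wear, the heat exchanger trip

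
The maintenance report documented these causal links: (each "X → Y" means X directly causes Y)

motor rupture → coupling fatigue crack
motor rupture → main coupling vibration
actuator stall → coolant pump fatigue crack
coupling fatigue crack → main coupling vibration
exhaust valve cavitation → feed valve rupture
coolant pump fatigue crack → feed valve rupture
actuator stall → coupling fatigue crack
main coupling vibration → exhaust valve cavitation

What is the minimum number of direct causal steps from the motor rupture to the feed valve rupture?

Shortest chain: the motor rupture → the main coupling vibration → the exhaust valve cavitation → the feed valve rupture.

3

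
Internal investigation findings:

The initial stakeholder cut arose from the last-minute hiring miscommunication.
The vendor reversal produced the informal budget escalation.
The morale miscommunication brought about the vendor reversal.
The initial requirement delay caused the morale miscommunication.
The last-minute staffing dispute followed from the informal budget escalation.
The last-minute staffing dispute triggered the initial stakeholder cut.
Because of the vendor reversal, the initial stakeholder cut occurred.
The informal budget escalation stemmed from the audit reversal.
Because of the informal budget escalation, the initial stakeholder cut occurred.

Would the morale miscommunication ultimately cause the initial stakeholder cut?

Yes

There is a causal chain: the morale miscommunication → the vendor reversal → the initial stakeholder cut.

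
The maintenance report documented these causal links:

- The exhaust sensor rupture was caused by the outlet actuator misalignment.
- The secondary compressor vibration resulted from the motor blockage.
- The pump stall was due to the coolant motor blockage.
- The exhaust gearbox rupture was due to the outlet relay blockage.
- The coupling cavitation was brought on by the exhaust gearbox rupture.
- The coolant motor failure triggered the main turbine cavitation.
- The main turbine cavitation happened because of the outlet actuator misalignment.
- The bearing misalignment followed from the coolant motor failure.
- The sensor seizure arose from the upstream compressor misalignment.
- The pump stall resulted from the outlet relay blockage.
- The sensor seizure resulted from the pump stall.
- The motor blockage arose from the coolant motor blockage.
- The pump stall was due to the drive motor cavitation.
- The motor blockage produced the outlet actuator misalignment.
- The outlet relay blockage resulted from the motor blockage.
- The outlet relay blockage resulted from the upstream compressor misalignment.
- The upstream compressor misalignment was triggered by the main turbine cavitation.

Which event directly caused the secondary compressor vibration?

Upstream contributors include the coolant motor blockage, but only the motor blockage feeds directly into the secondary compressor vibration.

the motor blockage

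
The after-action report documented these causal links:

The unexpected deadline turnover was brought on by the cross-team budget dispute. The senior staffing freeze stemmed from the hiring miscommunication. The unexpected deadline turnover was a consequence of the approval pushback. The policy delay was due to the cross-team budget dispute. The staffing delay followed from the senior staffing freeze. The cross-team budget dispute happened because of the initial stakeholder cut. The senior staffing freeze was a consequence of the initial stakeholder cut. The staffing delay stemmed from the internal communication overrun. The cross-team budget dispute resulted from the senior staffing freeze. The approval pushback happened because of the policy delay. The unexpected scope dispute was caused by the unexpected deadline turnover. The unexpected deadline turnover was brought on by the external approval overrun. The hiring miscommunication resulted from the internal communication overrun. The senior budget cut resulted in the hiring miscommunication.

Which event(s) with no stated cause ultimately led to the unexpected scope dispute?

the external approval overrun, the initial stakeholder cut, the internal communication overrun, the senior budget cut

Tracing upstream from the unexpected scope dispute: the unexpected scope dispute ← the unexpected deadline turnover ← the cross-team budget dispute ← the senior staffing freeze ← the hiring miscommunication ← the senior budget cut.
A separate upstream branch: the unexpected scope dispute ← the unexpected deadline turnover ← the cross-team budget dispute ← the senior staffing freeze ← the hiring miscommunication ← the internal communication overrun.
A separate upstream branch: the unexpected scope dispute ← the unexpected deadline turnover ← the cross-team budget dispute ← the initial stakeholder cut.
A separate upstream branch: the unexpected scope dispute ← the unexpected deadline turnover ← the external approval overrun.
Each of those chain origins has no stated cause.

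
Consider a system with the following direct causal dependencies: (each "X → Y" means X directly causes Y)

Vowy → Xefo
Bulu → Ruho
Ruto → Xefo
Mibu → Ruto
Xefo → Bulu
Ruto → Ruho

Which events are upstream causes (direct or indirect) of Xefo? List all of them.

Immediate causes of Xefo: Ruto, Vowy.
Further upstream: Mibu.

Mibu, Ruto, Vowy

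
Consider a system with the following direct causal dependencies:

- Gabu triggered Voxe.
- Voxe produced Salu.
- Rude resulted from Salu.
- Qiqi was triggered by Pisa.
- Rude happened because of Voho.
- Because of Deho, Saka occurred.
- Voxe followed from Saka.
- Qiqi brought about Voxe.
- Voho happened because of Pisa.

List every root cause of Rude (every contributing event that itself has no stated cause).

Tracing upstream from Rude: Rude ← Salu ← Voxe ← Saka ← Deho.
A separate upstream branch: Rude ← Voho ← Pisa.
A separate upstream branch: Rude ← Salu ← Voxe ← Gabu.
Each of those chain origins has no stated cause.

Deho, Gabu, Pisa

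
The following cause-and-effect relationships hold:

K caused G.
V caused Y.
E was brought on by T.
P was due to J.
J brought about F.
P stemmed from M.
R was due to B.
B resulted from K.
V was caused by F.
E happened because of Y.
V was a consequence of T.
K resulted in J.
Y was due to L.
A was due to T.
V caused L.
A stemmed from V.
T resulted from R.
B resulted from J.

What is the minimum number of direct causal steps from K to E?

Shortest chain: K → B → R → T → E.

4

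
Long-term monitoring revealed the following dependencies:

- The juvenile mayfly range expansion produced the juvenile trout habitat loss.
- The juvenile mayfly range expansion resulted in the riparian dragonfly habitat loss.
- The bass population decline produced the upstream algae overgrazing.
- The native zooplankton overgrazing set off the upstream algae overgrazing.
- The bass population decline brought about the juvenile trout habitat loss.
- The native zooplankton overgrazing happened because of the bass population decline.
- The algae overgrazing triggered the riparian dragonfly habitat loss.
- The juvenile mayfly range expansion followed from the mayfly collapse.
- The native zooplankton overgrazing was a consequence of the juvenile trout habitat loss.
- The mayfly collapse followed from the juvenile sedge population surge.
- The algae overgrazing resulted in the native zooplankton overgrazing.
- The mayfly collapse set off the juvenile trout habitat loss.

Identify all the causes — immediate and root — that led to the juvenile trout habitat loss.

the bass population decline, the juvenile mayfly range expansion, the juvenile sedge population surge, the mayfly collapse

Immediate causes of the juvenile trout habitat loss: the mayfly collapse, the bass population decline, the juvenile mayfly range expansion.
Further upstream: the juvenile sedge population surge.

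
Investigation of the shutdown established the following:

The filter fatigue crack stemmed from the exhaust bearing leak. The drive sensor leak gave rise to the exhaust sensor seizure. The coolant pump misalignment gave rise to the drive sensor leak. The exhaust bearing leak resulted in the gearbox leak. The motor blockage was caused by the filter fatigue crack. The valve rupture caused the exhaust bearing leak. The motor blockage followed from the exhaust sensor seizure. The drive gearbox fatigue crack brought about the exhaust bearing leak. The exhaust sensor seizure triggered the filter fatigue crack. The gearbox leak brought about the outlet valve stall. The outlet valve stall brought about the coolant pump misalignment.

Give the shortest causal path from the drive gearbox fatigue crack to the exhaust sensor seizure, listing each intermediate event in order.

the drive gearbox fatigue crack → the exhaust bearing leak
the exhaust bearing leak → the gearbox leak
the gearbox leak → the outlet valve stall
the outlet valve stall → the coolant pump misalignment
the coolant pump misalignment → the drive sensor leak
the drive sensor leak → the exhaust sensor seizure
Length: 6 steps.

the drive gearbox fatigue crack → the exhaust bearing leak → the gearbox leak → the outlet valve stall → the coolant pump misalignment → the drive sensor leak → the exhaust sensor seizure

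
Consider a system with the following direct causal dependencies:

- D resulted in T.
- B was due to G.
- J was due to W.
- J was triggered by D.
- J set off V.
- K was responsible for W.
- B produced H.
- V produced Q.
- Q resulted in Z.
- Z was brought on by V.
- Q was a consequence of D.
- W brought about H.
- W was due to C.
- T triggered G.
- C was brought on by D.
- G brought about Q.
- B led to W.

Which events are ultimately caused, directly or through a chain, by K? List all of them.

H, J, Q, V, W, Z

Direct effects: W.
2 steps out: H, J.
3 steps out: V.
4 steps out: Q, Z.
Not reachable from it: D, C, T, G, B.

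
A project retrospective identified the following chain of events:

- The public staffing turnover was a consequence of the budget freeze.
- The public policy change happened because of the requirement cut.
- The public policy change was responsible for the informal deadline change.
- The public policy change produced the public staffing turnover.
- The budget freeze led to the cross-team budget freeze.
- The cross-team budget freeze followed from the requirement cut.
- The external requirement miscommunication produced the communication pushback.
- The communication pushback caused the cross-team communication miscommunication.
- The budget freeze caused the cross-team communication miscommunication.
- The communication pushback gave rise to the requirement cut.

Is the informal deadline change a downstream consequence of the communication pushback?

There is a causal chain: the communication pushback → the requirement cut → the public policy change → the informal deadline change.

Yes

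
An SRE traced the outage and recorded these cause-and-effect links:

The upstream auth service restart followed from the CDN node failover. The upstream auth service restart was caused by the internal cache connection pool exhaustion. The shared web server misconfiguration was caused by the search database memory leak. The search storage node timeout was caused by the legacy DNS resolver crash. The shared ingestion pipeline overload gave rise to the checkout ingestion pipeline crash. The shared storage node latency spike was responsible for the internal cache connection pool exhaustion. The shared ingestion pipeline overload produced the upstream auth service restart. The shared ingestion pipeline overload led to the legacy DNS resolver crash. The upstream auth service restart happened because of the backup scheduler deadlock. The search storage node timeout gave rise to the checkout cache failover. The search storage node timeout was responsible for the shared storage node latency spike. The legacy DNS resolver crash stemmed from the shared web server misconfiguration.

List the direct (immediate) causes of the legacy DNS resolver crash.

the shared ingestion pipeline overload, the shared web server misconfiguration

Upstream contributors include the search database memory leak, but only the shared ingestion pipeline overload, the shared web server misconfiguration feed directly into the legacy DNS resolver crash.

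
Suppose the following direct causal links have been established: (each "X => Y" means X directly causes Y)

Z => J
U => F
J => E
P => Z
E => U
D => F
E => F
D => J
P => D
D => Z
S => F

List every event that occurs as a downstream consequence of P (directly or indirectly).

Direct effects: D, Z.
2 steps out: J, F.
3 steps out: E.
4 steps out: U.
Not reachable from it: S.

D, E, F, J, U, Z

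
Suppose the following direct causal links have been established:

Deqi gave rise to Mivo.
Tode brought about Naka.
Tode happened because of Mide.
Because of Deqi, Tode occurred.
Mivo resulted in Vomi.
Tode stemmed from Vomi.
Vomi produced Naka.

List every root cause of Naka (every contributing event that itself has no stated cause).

Tracing upstream from Naka: Naka ← Tode ← Deqi.
A separate upstream branch: Naka ← Tode ← Mide.
Each of those chain origins has no stated cause.

Deqi, Mide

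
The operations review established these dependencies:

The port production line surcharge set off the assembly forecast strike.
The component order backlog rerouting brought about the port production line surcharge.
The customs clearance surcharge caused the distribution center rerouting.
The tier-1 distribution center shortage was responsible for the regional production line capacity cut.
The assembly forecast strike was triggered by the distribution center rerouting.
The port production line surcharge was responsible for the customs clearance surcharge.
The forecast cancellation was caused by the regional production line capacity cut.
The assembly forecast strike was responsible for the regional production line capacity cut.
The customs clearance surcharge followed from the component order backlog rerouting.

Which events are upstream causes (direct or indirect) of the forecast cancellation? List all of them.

Immediate cause of the forecast cancellation: the regional production line capacity cut.
Further upstream: the component order backlog rerouting, the port production line surcharge, the customs clearance surcharge, the distribution center rerouting, the assembly forecast strike, the tier-1 distribution center shortage.

the assembly forecast strike, the component order backlog rerouting, the customs clearance surcharge, the distribution center rerouting, the port production line surcharge, the regional production line capacity cut, the tier-1 distribution center shortage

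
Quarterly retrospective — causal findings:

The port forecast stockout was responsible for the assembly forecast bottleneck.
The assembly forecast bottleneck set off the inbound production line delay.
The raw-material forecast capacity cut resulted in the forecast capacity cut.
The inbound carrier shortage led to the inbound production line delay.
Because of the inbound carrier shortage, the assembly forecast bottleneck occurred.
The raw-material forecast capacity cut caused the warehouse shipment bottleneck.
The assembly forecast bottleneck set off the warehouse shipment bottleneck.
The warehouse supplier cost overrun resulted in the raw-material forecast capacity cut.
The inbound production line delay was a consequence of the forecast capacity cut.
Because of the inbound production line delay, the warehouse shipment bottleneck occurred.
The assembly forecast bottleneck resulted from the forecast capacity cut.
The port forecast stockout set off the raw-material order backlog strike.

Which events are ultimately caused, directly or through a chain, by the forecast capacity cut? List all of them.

Direct effects: the assembly forecast bottleneck, the inbound production line delay.
2 steps out: the warehouse shipment bottleneck.
Not reachable from it: the port forecast stockout, the warehouse supplier cost overrun, the inbound carrier shortage, the raw-material forecast capacity cut, the raw-material order backlog strike.

the assembly forecast bottleneck, the inbound production line delay, the warehouse shipment bottleneck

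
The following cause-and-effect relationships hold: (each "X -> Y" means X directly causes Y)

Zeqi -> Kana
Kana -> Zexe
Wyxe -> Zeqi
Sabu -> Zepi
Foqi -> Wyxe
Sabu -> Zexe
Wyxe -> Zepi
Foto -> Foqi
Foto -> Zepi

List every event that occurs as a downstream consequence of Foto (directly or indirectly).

Direct effects: Foqi, Zepi.
2 steps out: Wyxe.
3 steps out: Zeqi.
4 steps out: Kana.
5 steps out: Zexe.
Not reachable from it: Sabu.

Foqi, Kana, Wyxe, Zepi, Zeqi, Zexe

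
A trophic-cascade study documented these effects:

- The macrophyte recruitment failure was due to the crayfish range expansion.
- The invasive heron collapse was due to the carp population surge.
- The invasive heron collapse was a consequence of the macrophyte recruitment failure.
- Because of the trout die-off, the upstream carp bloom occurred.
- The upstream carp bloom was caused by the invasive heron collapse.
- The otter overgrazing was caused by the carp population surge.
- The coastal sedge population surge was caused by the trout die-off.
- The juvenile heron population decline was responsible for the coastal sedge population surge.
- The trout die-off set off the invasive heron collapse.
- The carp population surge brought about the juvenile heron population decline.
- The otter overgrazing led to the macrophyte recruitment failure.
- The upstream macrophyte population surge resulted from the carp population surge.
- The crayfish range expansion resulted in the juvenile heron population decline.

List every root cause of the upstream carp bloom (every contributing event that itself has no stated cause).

Tracing upstream from the upstream carp bloom: the upstream carp bloom ← the invasive heron collapse ← the macrophyte recruitment failure ← the crayfish range expansion.
A separate upstream branch: the upstream carp bloom ← the invasive heron collapse ← the carp population surge.
A separate upstream branch: the upstream carp bloom ← the trout die-off.
Each of those chain origins has no stated cause.

the carp population surge, the crayfish range expansion, the trout die-off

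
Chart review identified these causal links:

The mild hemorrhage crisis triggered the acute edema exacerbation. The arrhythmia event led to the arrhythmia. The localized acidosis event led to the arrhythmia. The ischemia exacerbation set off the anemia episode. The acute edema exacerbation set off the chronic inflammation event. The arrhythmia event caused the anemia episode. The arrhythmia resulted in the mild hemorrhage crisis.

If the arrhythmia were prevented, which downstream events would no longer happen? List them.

Downstream of the arrhythmia: the mild hemorrhage crisis, the acute edema exacerbation, the chronic inflammation event.

the acute edema exacerbation, the chronic inflammation event, the mild hemorrhage crisis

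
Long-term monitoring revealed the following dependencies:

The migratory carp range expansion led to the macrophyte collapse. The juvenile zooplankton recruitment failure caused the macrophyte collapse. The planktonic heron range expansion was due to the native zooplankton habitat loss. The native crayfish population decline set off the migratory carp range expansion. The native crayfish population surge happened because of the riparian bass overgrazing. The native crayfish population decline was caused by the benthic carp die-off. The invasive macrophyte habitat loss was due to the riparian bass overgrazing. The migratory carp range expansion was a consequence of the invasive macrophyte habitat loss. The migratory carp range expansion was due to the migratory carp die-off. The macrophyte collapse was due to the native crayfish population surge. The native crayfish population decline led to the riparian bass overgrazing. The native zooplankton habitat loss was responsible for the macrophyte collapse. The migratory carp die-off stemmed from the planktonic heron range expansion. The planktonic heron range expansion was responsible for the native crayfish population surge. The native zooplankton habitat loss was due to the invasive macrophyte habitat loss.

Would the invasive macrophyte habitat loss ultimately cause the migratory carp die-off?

Yes

There is a causal chain: the invasive macrophyte habitat loss → the native zooplankton habitat loss → the planktonic heron range expansion → the migratory carp die-off.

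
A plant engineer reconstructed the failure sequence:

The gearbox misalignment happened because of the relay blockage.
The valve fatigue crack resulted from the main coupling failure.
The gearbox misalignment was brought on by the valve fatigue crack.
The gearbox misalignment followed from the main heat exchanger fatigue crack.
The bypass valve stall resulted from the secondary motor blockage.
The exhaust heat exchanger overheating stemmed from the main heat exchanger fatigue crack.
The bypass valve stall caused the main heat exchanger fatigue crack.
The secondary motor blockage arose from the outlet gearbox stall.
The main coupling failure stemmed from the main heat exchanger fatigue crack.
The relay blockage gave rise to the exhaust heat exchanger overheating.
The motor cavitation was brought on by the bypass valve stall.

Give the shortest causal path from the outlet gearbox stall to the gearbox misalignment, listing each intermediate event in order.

the outlet gearbox stall → the secondary motor blockage → the bypass valve stall → the main heat exchanger fatigue crack → the gearbox misalignment

the outlet gearbox stall → the secondary motor blockage
the secondary motor blockage → the bypass valve stall
the bypass valve stall → the main heat exchanger fatigue crack
the main heat exchanger fatigue crack → the gearbox misalignment
Length: 4 steps.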